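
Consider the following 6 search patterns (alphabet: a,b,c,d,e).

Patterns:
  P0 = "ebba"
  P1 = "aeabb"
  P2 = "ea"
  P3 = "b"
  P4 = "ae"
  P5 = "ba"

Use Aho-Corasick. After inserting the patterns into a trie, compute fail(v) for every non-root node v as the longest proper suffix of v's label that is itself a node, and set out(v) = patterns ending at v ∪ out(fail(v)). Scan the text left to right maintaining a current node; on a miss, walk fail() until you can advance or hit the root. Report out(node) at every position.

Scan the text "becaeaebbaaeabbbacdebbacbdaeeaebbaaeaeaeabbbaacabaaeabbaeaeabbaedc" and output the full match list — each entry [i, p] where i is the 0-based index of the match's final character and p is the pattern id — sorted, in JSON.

Construct AC machine:
Trie (insert patterns):
  n0 'ε': a→5 b→11 e→1
  n1 'e': a→10 b→2
  n2 'eb': b→3
  n3 'ebb': a→4
  n4 'ebba': ·  ←P0
  n5 'a': e→6
  n6 'ae': a→7  ←P4
  n7 'aea': b→8
  n8 'aeab': b→9
  n9 'aeabb': ·  ←P1
  n10 'ea': ·  ←P2
  n11 'b': a→12  ←P3
  n12 'ba': ·  ←P5

Failure links (BFS by depth):
  n1('e'): parent n0 fail=0; on 'e' 0 → fail=0;  out ∅∪∅=∅
  n5('a'): parent n0 fail=0; on 'a' 0 → fail=0;  out ∅∪∅=∅
  n11('b'): parent n0 fail=0; on 'b' 0 → fail=0;  out {3}∪∅={3}
  n2('eb'): parent n1 fail=0; on 'b' 0 → fail=11;  out ∅∪{3}={3}
  n6('ae'): parent n5 fail=0; on 'e' 0 → fail=1;  out {4}∪∅={4}
  n10('ea'): parent n1 fail=0; on 'a' 0 → fail=5;  out {2}∪∅={2}
  n12('ba'): parent n11 fail=0; on 'a' 0 → fail=5;  out {5}∪∅={5}
  n3('ebb'): parent n2 fail=11; on 'b' 11→0 → fail=11;  out ∅∪{3}={3}
  n7('aea'): parent n6 fail=1; on 'a' 1 → fail=10;  out ∅∪{2}={2}
  n4('ebba'): parent n3 fail=11; on 'a' 11 → fail=12;  out {0}∪{5}={0,5}
  n8('aeab'): parent n7 fail=10; on 'b' 10→5→0 → fail=11;  out ∅∪{3}={3}
  n9('aeabb'): parent n8 fail=11; on 'b' 11→0 → fail=11;  out {1}∪{3}={1,3}

Run:
[0] read 'b'  n0⇒n11  → match P3@[0:0]
[1] read 'e'  n11⇒n1 (via fail)
[2] read 'c'  n1⇒n0 (via fail)
[3] read 'a'  n0⇒n5
[4] read 'e'  n5⇒n6  → match P4@[3:4]
[5] read 'a'  n6⇒n7  → match P2@[4:5]
[6] read 'e'  n7⇒n6 (via fail)  → match P4@[5:6]
[7] read 'b'  n6⇒n2 (via fail)  → match P3@[7:7]
[8] read 'b'  n2⇒n3  → match P3@[8:8]
[9] read 'a'  n3⇒n4  → match P0@[6:9],P5@[8:9]
[10] read 'a'  n4⇒n5 (via fail)
[11] read 'e'  n5⇒n6  → match P4@[10:11]
[12] read 'a'  n6⇒n7  → match P2@[11:12]
[13] read 'b'  n7⇒n8  → match P3@[13:13]
[14] read 'b'  n8⇒n9  → match P1@[10:14],P3@[14:14]
[15] read 'b'  n9⇒n11 (via fail)  → match P3@[15:15]
[16] read 'a'  n11⇒n12  → match P5@[15:16]
[17] read 'c'  n12⇒n0 (via fail)
[18] read 'd'  n0⇒n0
[19] read 'e'  n0⇒n1
[20] read 'b'  n1⇒n2  → match P3@[20:20]
[21] read 'b'  n2⇒n3  → match P3@[21:21]
[22] read 'a'  n3⇒n4  → match P0@[19:22],P5@[21:22]
[23] read 'c'  n4⇒n0 (via fail)
[24] read 'b'  n0⇒n11  → match P3@[24:24]
[25] read 'd'  n11⇒n0 (via fail)
[26] read 'a'  n0⇒n5
[27] read 'e'  n5⇒n6  → match P4@[26:27]
[28] read 'e'  n6⇒n1 (via fail)
[29] read 'a'  n1⇒n10  → match P2@[28:29]
[30] read 'e'  n10⇒n6 (via fail)  → match P4@[29:30]
[31] read 'b'  n6⇒n2 (via fail)  → match P3@[31:31]
[32] read 'b'  n2⇒n3  → match P3@[32:32]
[33] read 'a'  n3⇒n4  → match P0@[30:33],P5@[32:33]
[34] read 'a'  n4⇒n5 (via fail)
[35] read 'e'  n5⇒n6  → match P4@[34:35]
[36] read 'a'  n6⇒n7  → match P2@[35:36]
[37] read 'e'  n7⇒n6 (via fail)  → match P4@[36:37]
[38] read 'a'  n6⇒n7  → match P2@[37:38]
[39] read 'e'  n7⇒n6 (via fail)  → match P4@[38:39]
[40] read 'a'  n6⇒n7  → match P2@[39:40]
[41] read 'b'  n7⇒n8  → match P3@[41:41]
[42] read 'b'  n8⇒n9  → match P1@[38:42],P3@[42:42]
[43] read 'b'  n9⇒n11 (via fail)  → match P3@[43:43]
[44] read 'a'  n11⇒n12  → match P5@[43:44]
[45] read 'a'  n12⇒n5 (via fail)
[46] read 'c'  n5⇒n0 (via fail)
[47] read 'a'  n0⇒n5
[48] read 'b'  n5⇒n11 (via fail)  → match P3@[48:48]
[49] read 'a'  n11⇒n12  → match P5@[48:49]
[50] read 'a'  n12⇒n5 (via fail)
[51] read 'e'  n5⇒n6  → match P4@[50:51]
[52] read 'a'  n6⇒n7  → match P2@[51:52]
[53] read 'b'  n7⇒n8  → match P3@[53:53]
[54] read 'b'  n8⇒n9  → match P1@[50:54],P3@[54:54]
[55] read 'a'  n9⇒n12 (via fail)  → match P5@[54:55]
[56] read 'e'  n12⇒n6 (via fail)  → match P4@[55:56]
[57] read 'a'  n6⇒n7  → match P2@[56:57]
[58] read 'e'  n7⇒n6 (via fail)  → match P4@[57:58]
[59] read 'a'  n6⇒n7  → match P2@[58:59]
[60] read 'b'  n7⇒n8  → match P3@[60:60]
[61] read 'b'  n8⇒n9  → match P1@[57:61],P3@[61:61]
[62] read 'a'  n9⇒n12 (via fail)  → match P5@[61:62]
[63] read 'e'  n12⇒n6 (via fail)  → match P4@[62:63]
[64] read 'd'  n6⇒n0 (via fail)
[65] read 'c'  n0⇒n0

Matches: [[0,3],[4,4],[5,2],[6,4],[7,3],[8,3],[9,0],[9,5],[11,4],[12,2],[13,3],[14,1],[14,3],[15,3],[16,5],[20,3],[21,3],[22,0],[22,5],[24,3],[27,4],[29,2],[30,4],[31,3],[32,3],[33,0],[33,5],[35,4],[36,2],[37,4],[38,2],[39,4],[40,2],[41,3],[42,1],[42,3],[43,3],[44,5],[48,3],[49,5],[51,4],[52,2],[53,3],[54,1],[54,3],[55,5],[56,4],[57,2],[58,4],[59,2],[60,3],[61,1],[61,3],[62,5],[63,4]]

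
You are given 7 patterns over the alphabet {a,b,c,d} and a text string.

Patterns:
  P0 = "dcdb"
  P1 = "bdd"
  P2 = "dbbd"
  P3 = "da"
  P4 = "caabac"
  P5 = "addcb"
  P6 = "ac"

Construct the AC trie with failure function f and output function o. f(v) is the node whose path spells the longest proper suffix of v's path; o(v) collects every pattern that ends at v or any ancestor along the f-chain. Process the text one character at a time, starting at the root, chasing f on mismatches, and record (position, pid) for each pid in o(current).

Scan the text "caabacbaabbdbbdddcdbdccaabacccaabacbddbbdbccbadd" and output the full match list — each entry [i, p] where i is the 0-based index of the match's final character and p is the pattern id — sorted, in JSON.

Construct AC machine:
Trie (insert patterns):
  n0 'ε': a→18 b→5 c→12 d→1
  n1 'd': a→11 b→8 c→2
  n2 'dc': d→3
  n3 'dcd': b→4
  n4 'dcdb': ·  ←P0
  n5 'b': d→6
  n6 'bd': d→7
  n7 'bdd': ·  ←P1
  n8 'db': b→9
  n9 'dbb': d→10
  n10 'dbbd': ·  ←P2
  n11 'da': ·  ←P3
  n12 'c': a→13
  n13 'ca': a→14
  n14 'caa': b→15
  n15 'caab': a→16
  n16 'caaba': c→17
  n17 'caabac': ·  ←P4
  n18 'a': c→23 d→19
  n19 'ad': d→20
  n20 'add': c→21
  n21 'addc': b→22
  n22 'addcb': ·  ←P5
  n23 'ac': ·  ←P6

Failure links (BFS by depth):
  fail(1) 'd': from fail(0)=0 chase 'd': 0 ⇒ 0;  out=∅∪out(0)=∅
  fail(5) 'b': from fail(0)=0 chase 'b': 0 ⇒ 0;  out=∅∪out(0)=∅
  fail(12) 'c': from fail(0)=0 chase 'c': 0 ⇒ 0;  out=∅∪out(0)=∅
  fail(18) 'a': from fail(0)=0 chase 'a': 0 ⇒ 0;  out=∅∪out(0)=∅
  fail(2) 'dc': from fail(1)=0 chase 'c': 0 ⇒ 12;  out=∅∪out(12)=∅
  fail(6) 'bd': from fail(5)=0 chase 'd': 0 ⇒ 1;  out=∅∪out(1)=∅
  fail(8) 'db': from fail(1)=0 chase 'b': 0 ⇒ 5;  out=∅∪out(5)=∅
  fail(11) 'da': from fail(1)=0 chase 'a': 0 ⇒ 18;  out={3}∪out(18)={3}
  fail(13) 'ca': from fail(12)=0 chase 'a': 0 ⇒ 18;  out=∅∪out(18)=∅
  fail(19) 'ad': from fail(18)=0 chase 'd': 0 ⇒ 1;  out=∅∪out(1)=∅
  fail(23) 'ac': from fail(18)=0 chase 'c': 0 ⇒ 12;  out={6}∪out(12)={6}
  fail(3) 'dcd': from fail(2)=12 chase 'd': 12→0 ⇒ 1;  out=∅∪out(1)=∅
  fail(7) 'bdd': from fail(6)=1 chase 'd': 1→0 ⇒ 1;  out={1}∪out(1)={1}
  fail(9) 'dbb': from fail(8)=5 chase 'b': 5→0 ⇒ 5;  out=∅∪out(5)=∅
  fail(14) 'caa': from fail(13)=18 chase 'a': 18→0 ⇒ 18;  out=∅∪out(18)=∅
  fail(20) 'add': from fail(19)=1 chase 'd': 1→0 ⇒ 1;  out=∅∪out(1)=∅
  fail(4) 'dcdb': from fail(3)=1 chase 'b': 1 ⇒ 8;  out={0}∪out(8)={0}
  fail(10) 'dbbd': from fail(9)=5 chase 'd': 5 ⇒ 6;  out={2}∪out(6)={2}
  fail(15) 'caab': from fail(14)=18 chase 'b': 18→0 ⇒ 5;  out=∅∪out(5)=∅
  fail(21) 'addc': from fail(20)=1 chase 'c': 1 ⇒ 2;  out=∅∪out(2)=∅
  fail(16) 'caaba': from fail(15)=5 chase 'a': 5→0 ⇒ 18;  out=∅∪out(18)=∅
  fail(22) 'addcb': from fail(21)=2 chase 'b': 2→12→0 ⇒ 5;  out={5}∪out(5)={5}
  fail(17) 'caabac': from fail(16)=18 chase 'c': 18 ⇒ 23;  out={4}∪out(23)={4,6}

Scan:
i=0 'c': node 0→12
i=1 'a': node 12→13
i=2 'a': node 13→14
i=3 'b': node 14→15
i=4 'a': node 15→16
i=5 'c': node 16→17  emit P4@[0:5],P6@[4:5]
i=6 'b': node 17→5 (fail-walked)
i=7 'a': node 5→18 (fail-walked)
i=8 'a': node 18→18 (fail-walked)
i=9 'b': node 18→5 (fail-walked)
i=10 'b': node 5→5 (fail-walked)
i=11 'd': node 5→6
i=12 'b': node 6→8 (fail-walked)
i=13 'b': node 8→9
i=14 'd': node 9→10  emit P2@[11:14]
i=15 'd': node 10→7 (fail-walked)  emit P1@[13:15]
i=16 'd': node 7→1 (fail-walked)
i=17 'c': node 1→2
i=18 'd': node 2→3
i=19 'b': node 3→4  emit P0@[16:19]
i=20 'd': node 4→6 (fail-walked)
i=21 'c': node 6→2 (fail-walked)
i=22 'c': node 2→12 (fail-walked)
i=23 'a': node 12→13
i=24 'a': node 13→14
i=25 'b': node 14→15
i=26 'a': node 15→16
i=27 'c': node 16→17  emit P4@[22:27],P6@[26:27]
i=28 'c': node 17→12 (fail-walked)
i=29 'c': node 12→12 (fail-walked)
i=30 'a': node 12→13
i=31 'a': node 13→14
i=32 'b': node 14→15
i=33 'a': node 15→16
i=34 'c': node 16→17  emit P4@[29:34],P6@[33:34]
i=35 'b': node 17→5 (fail-walked)
i=36 'd': node 5→6
i=37 'd': node 6→7  emit P1@[35:37]
i=38 'b': node 7→8 (fail-walked)
i=39 'b': node 8→9
i=40 'd': node 9→10  emit P2@[37:40]
i=41 'b': node 10→8 (fail-walked)
i=42 'c': node 8→12 (fail-walked)
i=43 'c': node 12→12 (fail-walked)
i=44 'b': node 12→5 (fail-walked)
i=45 'a': node 5→18 (fail-walked)
i=46 'd': node 18→19
i=47 'd': node 19→20

Matches: [[5,4],[5,6],[14,2],[15,1],[19,0],[27,4],[27,6],[34,4],[34,6],[37,1],[40,2]]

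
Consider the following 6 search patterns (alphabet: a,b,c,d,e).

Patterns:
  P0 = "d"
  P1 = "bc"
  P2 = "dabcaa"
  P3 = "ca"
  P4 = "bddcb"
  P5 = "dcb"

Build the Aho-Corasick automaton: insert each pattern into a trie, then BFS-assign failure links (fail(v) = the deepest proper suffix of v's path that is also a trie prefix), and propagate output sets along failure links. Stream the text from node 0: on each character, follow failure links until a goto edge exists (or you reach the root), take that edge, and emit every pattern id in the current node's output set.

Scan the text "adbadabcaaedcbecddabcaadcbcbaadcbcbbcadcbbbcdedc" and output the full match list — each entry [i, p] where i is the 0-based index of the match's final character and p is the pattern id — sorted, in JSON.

Build:
Trie nodes:
  0='ε' goto b→2 c→9 d→1
  1='d' goto a→4 c→15  [P0 ends]
  2='b' goto c→3 d→11
  3='bc' goto ·  [P1 ends]
  4='da' goto b→5
  5='dab' goto c→6
  6='dabc' goto a→7
  7='dabca' goto a→8
  8='dabcaa' goto ·  [P2 ends]
  9='c' goto a→10
  10='ca' goto ·  [P3 ends]
  11='bd' goto d→12
  12='bdd' goto c→13
  13='bddc' goto b→14
  14='bddcb' goto ·  [P4 ends]
  15='dc' goto b→16
  16='dcb' goto ·  [P5 ends]

BFS fail/out derivation:
  fail(1) 'd': from fail(0)=0 chase 'd': 0 ⇒ 0;  out={0}∪out(0)={0}
  fail(2) 'b': from fail(0)=0 chase 'b': 0 ⇒ 0;  out=∅∪out(0)=∅
  fail(9) 'c': from fail(0)=0 chase 'c': 0 ⇒ 0;  out=∅∪out(0)=∅
  fail(3) 'bc': from fail(2)=0 chase 'c': 0 ⇒ 9;  out={1}∪out(9)={1}
  fail(4) 'da': from fail(1)=0 chase 'a': 0 ⇒ 0;  out=∅∪out(0)=∅
  fail(10) 'ca': from fail(9)=0 chase 'a': 0 ⇒ 0;  out={3}∪out(0)={3}
  fail(11) 'bd': from fail(2)=0 chase 'd': 0 ⇒ 1;  out=∅∪out(1)={0}
  fail(15) 'dc': from fail(1)=0 chase 'c': 0 ⇒ 9;  out=∅∪out(9)=∅
  fail(5) 'dab': from fail(4)=0 chase 'b': 0 ⇒ 2;  out=∅∪out(2)=∅
  fail(12) 'bdd': from fail(11)=1 chase 'd': 1→0 ⇒ 1;  out=∅∪out(1)={0}
  fail(16) 'dcb': from fail(15)=9 chase 'b': 9→0 ⇒ 2;  out={5}∪out(2)={5}
  fail(6) 'dabc': from fail(5)=2 chase 'c': 2 ⇒ 3;  out=∅∪out(3)={1}
  fail(13) 'bddc': from fail(12)=1 chase 'c': 1 ⇒ 15;  out=∅∪out(15)=∅
  fail(7) 'dabca': from fail(6)=3 chase 'a': 3→9 ⇒ 10;  out=∅∪out(10)={3}
  fail(14) 'bddcb': from fail(13)=15 chase 'b': 15 ⇒ 16;  out={4}∪out(16)={4,5}
  fail(8) 'dabcaa': from fail(7)=10 chase 'a': 10→0 ⇒ 0;  out={2}∪out(0)={2}

Run:
pos 0 'a': at 0
pos 1 'd': at 1  ** P0@[1:1]
pos 2 'b': at 2 (fail-walked)
pos 3 'a': at 0 (fail-walked)
pos 4 'd': at 1  ** P0@[4:4]
pos 5 'a': at 4
pos 6 'b': at 5
pos 7 'c': at 6  ** P1@[6:7]
pos 8 'a': at 7  ** P3@[7:8]
pos 9 'a': at 8  ** P2@[4:9]
pos 10 'e': at 0 (fail-walked)
pos 11 'd': at 1  ** P0@[11:11]
pos 12 'c': at 15
pos 13 'b': at 16  ** P5@[11:13]
pos 14 'e': at 0 (fail-walked)
pos 15 'c': at 9
pos 16 'd': at 1 (fail-walked)  ** P0@[16:16]
pos 17 'd': at 1 (fail-walked)  ** P0@[17:17]
pos 18 'a': at 4
pos 19 'b': at 5
pos 20 'c': at 6  ** P1@[19:20]
pos 21 'a': at 7  ** P3@[20:21]
pos 22 'a': at 8  ** P2@[17:22]
pos 23 'd': at 1 (fail-walked)  ** P0@[23:23]
pos 24 'c': at 15
pos 25 'b': at 16  ** P5@[23:25]
pos 26 'c': at 3 (fail-walked)  ** P1@[25:26]
pos 27 'b': at 2 (fail-walked)
pos 28 'a': at 0 (fail-walked)
pos 29 'a': at 0
pos 30 'd': at 1  ** P0@[30:30]
pos 31 'c': at 15
pos 32 'b': at 16  ** P5@[30:32]
pos 33 'c': at 3 (fail-walked)  ** P1@[32:33]
pos 34 'b': at 2 (fail-walked)
pos 35 'b': at 2 (fail-walked)
pos 36 'c': at 3  ** P1@[35:36]
pos 37 'a': at 10 (fail-walked)  ** P3@[36:37]
pos 38 'd': at 1 (fail-walked)  ** P0@[38:38]
pos 39 'c': at 15
pos 40 'b': at 16  ** P5@[38:40]
pos 41 'b': at 2 (fail-walked)
pos 42 'b': at 2 (fail-walked)
pos 43 'c': at 3  ** P1@[42:43]
pos 44 'd': at 1 (fail-walked)  ** P0@[44:44]
pos 45 'e': at 0 (fail-walked)
pos 46 'd': at 1  ** P0@[46:46]
pos 47 'c': at 15

Result: [[1,0],[4,0],[7,1],[8,3],[9,2],[11,0],[13,5],[16,0],[17,0],[20,1],[21,3],[22,2],[23,0],[25,5],[26,1],[30,0],[32,5],[33,1],[36,1],[37,3],[38,0],[40,5],[43,1],[44,0],[46,0]]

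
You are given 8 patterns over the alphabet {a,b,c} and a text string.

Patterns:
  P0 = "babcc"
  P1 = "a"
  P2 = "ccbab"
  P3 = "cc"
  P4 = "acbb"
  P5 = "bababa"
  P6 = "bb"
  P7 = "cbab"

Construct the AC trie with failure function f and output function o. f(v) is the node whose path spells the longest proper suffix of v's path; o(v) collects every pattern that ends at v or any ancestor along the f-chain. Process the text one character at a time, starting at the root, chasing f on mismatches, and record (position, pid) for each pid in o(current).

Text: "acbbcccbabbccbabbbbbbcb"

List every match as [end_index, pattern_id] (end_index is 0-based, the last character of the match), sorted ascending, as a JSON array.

Build automaton:
Trie nodes:
  n0 'ε': a→6 b→1 c→7
  n1 'b': a→2 b→18
  n2 'ba': b→3
  n3 'bab': a→15 c→4
  n4 'babc': c→5
  n5 'babcc': ·  [P0 ends]
  n6 'a': c→12  [P1 ends]
  n7 'c': b→19 c→8
  n8 'cc': b→9  [P3 ends]
  n9 'ccb': a→10
  n10 'ccba': b→11
  n11 'ccbab': ·  [P2 ends]
  n12 'ac': b→13
  n13 'acb': b→14
  n14 'acbb': ·  [P4 ends]
  n15 'baba': b→16
  n16 'babab': a→17
  n17 'bababa': ·  [P5 ends]
  n18 'bb': ·  [P6 ends]
  n19 'cb': a→20
  n20 'cba': b→21
  n21 'cbab': ·  [P7 ends]

Failure links (BFS by depth):
  fail(1) 'b': from fail(0)=0 chase 'b': 0 ⇒ 0;  out=∅∪out(0)=∅
  fail(6) 'a': from fail(0)=0 chase 'a': 0 ⇒ 0;  out={1}∪out(0)={1}
  fail(7) 'c': from fail(0)=0 chase 'c': 0 ⇒ 0;  out=∅∪out(0)=∅
  fail(2) 'ba': from fail(1)=0 chase 'a': 0 ⇒ 6;  out=∅∪out(6)={1}
  fail(8) 'cc': from fail(7)=0 chase 'c': 0 ⇒ 7;  out={3}∪out(7)={3}
  fail(12) 'ac': from fail(6)=0 chase 'c': 0 ⇒ 7;  out=∅∪out(7)=∅
  fail(18) 'bb': from fail(1)=0 chase 'b': 0 ⇒ 1;  out={6}∪out(1)={6}
  fail(19) 'cb': from fail(7)=0 chase 'b': 0 ⇒ 1;  out=∅∪out(1)=∅
  fail(3) 'bab': from fail(2)=6 chase 'b': 6→0 ⇒ 1;  out=∅∪out(1)=∅
  fail(9) 'ccb': from fail(8)=7 chase 'b': 7 ⇒ 19;  out=∅∪out(19)=∅
  fail(13) 'acb': from fail(12)=7 chase 'b': 7 ⇒ 19;  out=∅∪out(19)=∅
  fail(20) 'cba': from fail(19)=1 chase 'a': 1 ⇒ 2;  out=∅∪out(2)={1}
  fail(4) 'babc': from fail(3)=1 chase 'c': 1→0 ⇒ 7;  out=∅∪out(7)=∅
  fail(10) 'ccba': from fail(9)=19 chase 'a': 19 ⇒ 20;  out=∅∪out(20)={1}
  fail(14) 'acbb': from fail(13)=19 chase 'b': 19→1 ⇒ 18;  out={4}∪out(18)={4,6}
  fail(15) 'baba': from fail(3)=1 chase 'a': 1 ⇒ 2;  out=∅∪out(2)={1}
  fail(21) 'cbab': from fail(20)=2 chase 'b': 2 ⇒ 3;  out={7}∪out(3)={7}
  fail(5) 'babcc': from fail(4)=7 chase 'c': 7 ⇒ 8;  out={0}∪out(8)={0,3}
  fail(11) 'ccbab': from fail(10)=20 chase 'b': 20 ⇒ 21;  out={2}∪out(21)={2,7}
  fail(16) 'babab': from fail(15)=2 chase 'b': 2 ⇒ 3;  out=∅∪out(3)=∅
  fail(17) 'bababa': from fail(16)=3 chase 'a': 3 ⇒ 15;  out={5}∪out(15)={1,5}

Scan:
i=0 'a': node 0→6  emit P1@[0:0]
i=1 'c': node 6→12
i=2 'b': node 12→13
i=3 'b': node 13→14  emit P4@[0:3],P6@[2:3]
i=4 'c': node 14→7 ·f
i=5 'c': node 7→8  emit P3@[4:5]
i=6 'c': node 8→8 ·f  emit P3@[5:6]
i=7 'b': node 8→9
i=8 'a': node 9→10  emit P1@[8:8]
i=9 'b': node 10→11  emit P2@[5:9],P7@[6:9]
i=10 'b': node 11→18 ·f  emit P6@[9:10]
i=11 'c': node 18→7 ·f
i=12 'c': node 7→8  emit P3@[11:12]
i=13 'b': node 8→9
i=14 'a': node 9→10  emit P1@[14:14]
i=15 'b': node 10→11  emit P2@[11:15],P7@[12:15]
i=16 'b': node 11→18 ·f  emit P6@[15:16]
i=17 'b': node 18→18 ·f  emit P6@[16:17]
i=18 'b': node 18→18 ·f  emit P6@[17:18]
i=19 'b': node 18→18 ·f  emit P6@[18:19]
i=20 'b': node 18→18 ·f  emit P6@[19:20]
i=21 'c': node 18→7 ·f
i=22 'b': node 7→19

Result: [[0,1],[3,4],[3,6],[5,3],[6,3],[8,1],[9,2],[9,7],[10,6],[12,3],[14,1],[15,2],[15,7],[16,6],[17,6],[18,6],[19,6],[20,6]]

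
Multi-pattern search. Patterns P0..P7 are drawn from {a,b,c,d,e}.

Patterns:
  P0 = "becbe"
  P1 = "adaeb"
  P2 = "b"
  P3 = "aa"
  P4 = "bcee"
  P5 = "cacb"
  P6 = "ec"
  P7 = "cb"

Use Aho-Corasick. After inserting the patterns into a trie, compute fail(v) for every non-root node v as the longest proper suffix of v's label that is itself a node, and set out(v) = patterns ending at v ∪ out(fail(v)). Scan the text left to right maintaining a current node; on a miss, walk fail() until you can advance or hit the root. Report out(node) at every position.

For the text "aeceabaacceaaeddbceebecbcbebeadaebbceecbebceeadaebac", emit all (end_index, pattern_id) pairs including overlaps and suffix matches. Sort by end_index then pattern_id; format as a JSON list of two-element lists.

Construct AC machine:
Trie (insert patterns):
  0='ε' goto a→6 b→1 c→15 e→19
  1='b' goto c→12 e→2  ←P2
  2='be' goto c→3
  3='bec' goto b→4
  4='becb' goto e→5
  5='becbe' goto ·  ←P0
  6='a' goto a→11 d→7
  7='ad' goto a→8
  8='ada' goto e→9
  9='adae' goto b→10
  10='adaeb' goto ·  ←P1
  11='aa' goto ·  ←P3
  12='bc' goto e→13
  13='bce' goto e→14
  14='bcee' goto ·  ←P4
  15='c' goto a→16 b→21
  16='ca' goto c→17
  17='cac' goto b→18
  18='cacb' goto ·  ←P5
  19='e' goto c→20
  20='ec' goto ·  ←P6
  21='cb' goto ·  ←P7

Failure links (BFS by depth):
  fail(1) 'b': from fail(0)=0 chase 'b': 0 ⇒ 0;  out={2}∪out(0)={2}
  fail(6) 'a': from fail(0)=0 chase 'a': 0 ⇒ 0;  out=∅∪out(0)=∅
  fail(15) 'c': from fail(0)=0 chase 'c': 0 ⇒ 0;  out=∅∪out(0)=∅
  fail(19) 'e': from fail(0)=0 chase 'e': 0 ⇒ 0;  out=∅∪out(0)=∅
  fail(2) 'be': from fail(1)=0 chase 'e': 0 ⇒ 19;  out=∅∪out(19)=∅
  fail(7) 'ad': from fail(6)=0 chase 'd': 0 ⇒ 0;  out=∅∪out(0)=∅
  fail(11) 'aa': from fail(6)=0 chase 'a': 0 ⇒ 6;  out={3}∪out(6)={3}
  fail(12) 'bc': from fail(1)=0 chase 'c': 0 ⇒ 15;  out=∅∪out(15)=∅
  fail(16) 'ca': from fail(15)=0 chase 'a': 0 ⇒ 6;  out=∅∪out(6)=∅
  fail(20) 'ec': from fail(19)=0 chase 'c': 0 ⇒ 15;  out={6}∪out(15)={6}
  fail(21) 'cb': from fail(15)=0 chase 'b': 0 ⇒ 1;  out={7}∪out(1)={2,7}
  fail(3) 'bec': from fail(2)=19 chase 'c': 19 ⇒ 20;  out=∅∪out(20)={6}
  fail(8) 'ada': from fail(7)=0 chase 'a': 0 ⇒ 6;  out=∅∪out(6)=∅
  fail(13) 'bce': from fail(12)=15 chase 'e': 15→0 ⇒ 19;  out=∅∪out(19)=∅
  fail(17) 'cac': from fail(16)=6 chase 'c': 6→0 ⇒ 15;  out=∅∪out(15)=∅
  fail(4) 'becb': from fail(3)=20 chase 'b': 20→15 ⇒ 21;  out=∅∪out(21)={2,7}
  fail(9) 'adae': from fail(8)=6 chase 'e': 6→0 ⇒ 19;  out=∅∪out(19)=∅
  fail(14) 'bcee': from fail(13)=19 chase 'e': 19→0 ⇒ 19;  out={4}∪out(19)={4}
  fail(18) 'cacb': from fail(17)=15 chase 'b': 15 ⇒ 21;  out={5}∪out(21)={2,5,7}
  fail(5) 'becbe': from fail(4)=21 chase 'e': 21→1 ⇒ 2;  out={0}∪out(2)={0}
  fail(10) 'adaeb': from fail(9)=19 chase 'b': 19→0 ⇒ 1;  out={1}∪out(1)={1,2}

Run:
pos 0 'a': at 6
pos 1 'e': at 19 (fail-walked)
pos 2 'c': at 20  emit P6@[1:2]
pos 3 'e': at 19 (fail-walked)
pos 4 'a': at 6 (fail-walked)
pos 5 'b': at 1 (fail-walked)  emit P2@[5:5]
pos 6 'a': at 6 (fail-walked)
pos 7 'a': at 11  emit P3@[6:7]
pos 8 'c': at 15 (fail-walked)
pos 9 'c': at 15 (fail-walked)
pos 10 'e': at 19 (fail-walked)
pos 11 'a': at 6 (fail-walked)
pos 12 'a': at 11  emit P3@[11:12]
pos 13 'e': at 19 (fail-walked)
pos 14 'd': at 0 (fail-walked)
pos 15 'd': at 0
pos 16 'b': at 1  emit P2@[16:16]
pos 17 'c': at 12
pos 18 'e': at 13
pos 19 'e': at 14  emit P4@[16:19]
pos 20 'b': at 1 (fail-walked)  emit P2@[20:20]
pos 21 'e': at 2
pos 22 'c': at 3  emit P6@[21:22]
pos 23 'b': at 4  emit P2@[23:23],P7@[22:23]
pos 24 'c': at 12 (fail-walked)
pos 25 'b': at 21 (fail-walked)  emit P2@[25:25],P7@[24:25]
pos 26 'e': at 2 (fail-walked)
pos 27 'b': at 1 (fail-walked)  emit P2@[27:27]
pos 28 'e': at 2
pos 29 'a': at 6 (fail-walked)
pos 30 'd': at 7
pos 31 'a': at 8
pos 32 'e': at 9
pos 33 'b': at 10  emit P1@[29:33],P2@[33:33]
pos 34 'b': at 1 (fail-walked)  emit P2@[34:34]
pos 35 'c': at 12
pos 36 'e': at 13
pos 37 'e': at 14  emit P4@[34:37]
pos 38 'c': at 20 (fail-walked)  emit P6@[37:38]
pos 39 'b': at 21 (fail-walked)  emit P2@[39:39],P7@[38:39]
pos 40 'e': at 2 (fail-walked)
pos 41 'b': at 1 (fail-walked)  emit P2@[41:41]
pos 42 'c': at 12
pos 43 'e': at 13
pos 44 'e': at 14  emit P4@[41:44]
pos 45 'a': at 6 (fail-walked)
pos 46 'd': at 7
pos 47 'a': at 8
pos 48 'e': at 9
pos 49 'b': at 10  emit P1@[45:49],P2@[49:49]
pos 50 'a': at 6 (fail-walked)
pos 51 'c': at 15 (fail-walked)

Matches: [[2,6],[5,2],[7,3],[12,3],[16,2],[19,4],[20,2],[22,6],[23,2],[23,7],[25,2],[25,7],[27,2],[33,1],[33,2],[34,2],[37,4],[38,6],[39,2],[39,7],[41,2],[44,4],[49,1],[49,2]]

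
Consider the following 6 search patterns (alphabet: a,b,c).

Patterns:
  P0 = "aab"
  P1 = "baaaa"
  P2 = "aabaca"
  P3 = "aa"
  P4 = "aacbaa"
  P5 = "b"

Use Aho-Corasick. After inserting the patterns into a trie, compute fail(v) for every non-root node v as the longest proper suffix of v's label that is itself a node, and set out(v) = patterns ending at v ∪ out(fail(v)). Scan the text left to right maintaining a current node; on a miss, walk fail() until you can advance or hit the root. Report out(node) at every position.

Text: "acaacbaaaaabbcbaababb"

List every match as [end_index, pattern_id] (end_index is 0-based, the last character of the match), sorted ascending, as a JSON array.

Build automaton:
Trie (insert patterns):
  n0 'ε': a→1 b→4
  n1 'a': a→2
  n2 'aa': b→3 c→12  ←P3
  n3 'aab': a→9  ←P0
  n4 'b': a→5  ←P5
  n5 'ba': a→6
  n6 'baa': a→7
  n7 'baaa': a→8
  n8 'baaaa': ·  ←P1
  n9 'aaba': c→10
  n10 'aabac': a→11
  n11 'aabaca': ·  ←P2
  n12 'aac': b→13
  n13 'aacb': a→14
  n14 'aacba': a→15
  n15 'aacbaa': ·  ←P4

BFS fail/out derivation:
  n1('a'): parent n0 fail=0; on 'a' 0 → fail=0;  out ∅∪∅=∅
  n4('b'): parent n0 fail=0; on 'b' 0 → fail=0;  out {5}∪∅={5}
  n2('aa'): parent n1 fail=0; on 'a' 0 → fail=1;  out {3}∪∅={3}
  n5('ba'): parent n4 fail=0; on 'a' 0 → fail=1;  out ∅∪∅=∅
  n3('aab'): parent n2 fail=1; on 'b' 1→0 → fail=4;  out {0}∪{5}={0,5}
  n6('baa'): parent n5 fail=1; on 'a' 1 → fail=2;  out ∅∪{3}={3}
  n12('aac'): parent n2 fail=1; on 'c' 1→0 → fail=0;  out ∅∪∅=∅
  n7('baaa'): parent n6 fail=2; on 'a' 2→1 → fail=2;  out ∅∪{3}={3}
  n9('aaba'): parent n3 fail=4; on 'a' 4 → fail=5;  out ∅∪∅=∅
  n13('aacb'): parent n12 fail=0; on 'b' 0 → fail=4;  out ∅∪{5}={5}
  n8('baaaa'): parent n7 fail=2; on 'a' 2→1 → fail=2;  out {1}∪{3}={1,3}
  n10('aabac'): parent n9 fail=5; on 'c' 5→1→0 → fail=0;  out ∅∪∅=∅
  n14('aacba'): parent n13 fail=4; on 'a' 4 → fail=5;  out ∅∪∅=∅
  n11('aabaca'): parent n10 fail=0; on 'a' 0 → fail=1;  out {2}∪∅={2}
  n15('aacbaa'): parent n14 fail=5; on 'a' 5 → fail=6;  out {4}∪{3}={3,4}

Scan:
[0] read 'a'  n0⇒n1
[1] read 'c'  n1⇒n0 (via fail)
[2] read 'a'  n0⇒n1
[3] read 'a'  n1⇒n2  emit P3@[2:3]
[4] read 'c'  n2⇒n12
[5] read 'b'  n12⇒n13  emit P5@[5:5]
[6] read 'a'  n13⇒n14
[7] read 'a'  n14⇒n15  emit P3@[6:7],P4@[2:7]
[8] read 'a'  n15⇒n7 (via fail)  emit P3@[7:8]
[9] read 'a'  n7⇒n8  emit P1@[5:9],P3@[8:9]
[10] read 'a'  n8⇒n2 (via fail)  emit P3@[9:10]
[11] read 'b'  n2⇒n3  emit P0@[9:11],P5@[11:11]
[12] read 'b'  n3⇒n4 (via fail)  emit P5@[12:12]
[13] read 'c'  n4⇒n0 (via fail)
[14] read 'b'  n0⇒n4  emit P5@[14:14]
[15] read 'a'  n4⇒n5
[16] read 'a'  n5⇒n6  emit P3@[15:16]
[17] read 'b'  n6⇒n3 (via fail)  emit P0@[15:17],P5@[17:17]
[18] read 'a'  n3⇒n9
[19] read 'b'  n9⇒n4 (via fail)  emit P5@[19:19]
[20] read 'b'  n4⇒n4 (via fail)  emit P5@[20:20]

Matches: [[3,3],[5,5],[7,3],[7,4],[8,3],[9,1],[9,3],[10,3],[11,0],[11,5],[12,5],[14,5],[16,3],[17,0],[17,5],[19,5],[20,5]]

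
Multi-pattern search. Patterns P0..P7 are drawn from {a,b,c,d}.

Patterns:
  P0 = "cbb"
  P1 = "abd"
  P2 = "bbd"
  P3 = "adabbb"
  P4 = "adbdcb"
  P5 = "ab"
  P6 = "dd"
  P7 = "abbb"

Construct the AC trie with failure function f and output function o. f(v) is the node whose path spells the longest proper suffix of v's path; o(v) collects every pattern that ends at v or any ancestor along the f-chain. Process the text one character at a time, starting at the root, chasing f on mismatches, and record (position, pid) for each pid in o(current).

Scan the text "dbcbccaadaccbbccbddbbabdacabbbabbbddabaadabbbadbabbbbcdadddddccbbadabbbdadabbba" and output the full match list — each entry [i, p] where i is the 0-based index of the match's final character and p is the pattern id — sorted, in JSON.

Construct AC machine:
Trie nodes:
  0='ε' goto a→4 b→7 c→1 d→19
  1='c' goto b→2
  2='cb' goto b→3
  3='cbb' goto ·  ←P0
  4='a' goto b→5 d→10
  5='ab' goto b→21 d→6  ←P5
  6='abd' goto ·  ←P1
  7='b' goto b→8
  8='bb' goto d→9
  9='bbd' goto ·  ←P2
  10='ad' goto a→11 b→15
  11='ada' goto b→12
  12='adab' goto b→13
  13='adabb' goto b→14
  14='adabbb' goto ·  ←P3
  15='adb' goto d→16
  16='adbd' goto c→17
  17='adbdc' goto b→18
  18='adbdcb' goto ·  ←P4
  19='d' goto d→20
  20='dd' goto ·  ←P6
  21='abb' goto b→22
  22='abbb' goto ·  ←P7

BFS fail/out derivation:
  fail(1) 'c': from fail(0)=0 chase 'c': 0 ⇒ 0;  out=∅∪out(0)=∅
  fail(4) 'a': from fail(0)=0 chase 'a': 0 ⇒ 0;  out=∅∪out(0)=∅
  fail(7) 'b': from fail(0)=0 chase 'b': 0 ⇒ 0;  out=∅∪out(0)=∅
  fail(19) 'd': from fail(0)=0 chase 'd': 0 ⇒ 0;  out=∅∪out(0)=∅
  fail(2) 'cb': from fail(1)=0 chase 'b': 0 ⇒ 7;  out=∅∪out(7)=∅
  fail(5) 'ab': from fail(4)=0 chase 'b': 0 ⇒ 7;  out={5}∪out(7)={5}
  fail(8) 'bb': from fail(7)=0 chase 'b': 0 ⇒ 7;  out=∅∪out(7)=∅
  fail(10) 'ad': from fail(4)=0 chase 'd': 0 ⇒ 19;  out=∅∪out(19)=∅
  fail(20) 'dd': from fail(19)=0 chase 'd': 0 ⇒ 19;  out={6}∪out(19)={6}
  fail(3) 'cbb': from fail(2)=7 chase 'b': 7 ⇒ 8;  out={0}∪out(8)={0}
  fail(6) 'abd': from fail(5)=7 chase 'd': 7→0 ⇒ 19;  out={1}∪out(19)={1}
  fail(9) 'bbd': from fail(8)=7 chase 'd': 7→0 ⇒ 19;  out={2}∪out(19)={2}
  fail(11) 'ada': from fail(10)=19 chase 'a': 19→0 ⇒ 4;  out=∅∪out(4)=∅
  fail(15) 'adb': from fail(10)=19 chase 'b': 19→0 ⇒ 7;  out=∅∪out(7)=∅
  fail(21) 'abb': from fail(5)=7 chase 'b': 7 ⇒ 8;  out=∅∪out(8)=∅
  fail(12) 'adab': from fail(11)=4 chase 'b': 4 ⇒ 5;  out=∅∪out(5)={5}
  fail(16) 'adbd': from fail(15)=7 chase 'd': 7→0 ⇒ 19;  out=∅∪out(19)=∅
  fail(22) 'abbb': from fail(21)=8 chase 'b': 8→7 ⇒ 8;  out={7}∪out(8)={7}
  fail(13) 'adabb': from fail(12)=5 chase 'b': 5 ⇒ 21;  out=∅∪out(21)=∅
  fail(17) 'adbdc': from fail(16)=19 chase 'c': 19→0 ⇒ 1;  out=∅∪out(1)=∅
  fail(14) 'adabbb': from fail(13)=21 chase 'b': 21 ⇒ 22;  out={3}∪out(22)={3,7}
  fail(18) 'adbdcb': from fail(17)=1 chase 'b': 1 ⇒ 2;  out={4}∪out(2)={4}

Run:
i=0 'd': node 0→19
i=1 'b': node 19→7 (via fail)
i=2 'c': node 7→1 (via fail)
i=3 'b': node 1→2
i=4 'c': node 2→1 (via fail)
i=5 'c': node 1→1 (via fail)
i=6 'a': node 1→4 (via fail)
i=7 'a': node 4→4 (via fail)
i=8 'd': node 4→10
i=9 'a': node 10→11
i=10 'c': node 11→1 (via fail)
i=11 'c': node 1→1 (via fail)
i=12 'b': node 1→2
i=13 'b': node 2→3  ** P0@[11:13]
i=14 'c': node 3→1 (via fail)
i=15 'c': node 1→1 (via fail)
i=16 'b': node 1→2
i=17 'd': node 2→19 (via fail)
i=18 'd': node 19→20  ** P6@[17:18]
i=19 'b': node 20→7 (via fail)
i=20 'b': node 7→8
i=21 'a': node 8→4 (via fail)
i=22 'b': node 4→5  ** P5@[21:22]
i=23 'd': node 5→6  ** P1@[21:23]
i=24 'a': node 6→4 (via fail)
i=25 'c': node 4→1 (via fail)
i=26 'a': node 1→4 (via fail)
i=27 'b': node 4→5  ** P5@[26:27]
i=28 'b': node 5→21
i=29 'b': node 21→22  ** P7@[26:29]
i=30 'a': node 22→4 (via fail)
i=31 'b': node 4→5  ** P5@[30:31]
i=32 'b': node 5→21
i=33 'b': node 21→22  ** P7@[30:33]
i=34 'd': node 22→9 (via fail)  ** P2@[32:34]
i=35 'd': node 9→20 (via fail)  ** P6@[34:35]
i=36 'a': node 20→4 (via fail)
i=37 'b': node 4→5  ** P5@[36:37]
i=38 'a': node 5→4 (via fail)
i=39 'a': node 4→4 (via fail)
i=40 'd': node 4→10
i=41 'a': node 10→11
i=42 'b': node 11→12  ** P5@[41:42]
i=43 'b': node 12→13
i=44 'b': node 13→14  ** P3@[39:44],P7@[41:44]
i=45 'a': node 14→4 (via fail)
i=46 'd': node 4→10
i=47 'b': node 10→15
i=48 'a': node 15→4 (via fail)
i=49 'b': node 4→5  ** P5@[48:49]
i=50 'b': node 5→21
i=51 'b': node 21→22  ** P7@[48:51]
i=52 'b': node 22→8 (via fail)
i=53 'c': node 8→1 (via fail)
i=54 'd': node 1→19 (via fail)
i=55 'a': node 19→4 (via fail)
i=56 'd': node 4→10
i=57 'd': node 10→20 (via fail)  ** P6@[56:57]
i=58 'd': node 20→20 (via fail)  ** P6@[57:58]
i=59 'd': node 20→20 (via fail)  ** P6@[58:59]
i=60 'd': node 20→20 (via fail)  ** P6@[59:60]
i=61 'c': node 20→1 (via fail)
i=62 'c': node 1→1 (via fail)
i=63 'b': node 1→2
i=64 'b': node 2→3  ** P0@[62:64]
i=65 'a': node 3→4 (via fail)
i=66 'd': node 4→10
i=67 'a': node 10→11
i=68 'b': node 11→12  ** P5@[67:68]
i=69 'b': node 12→13
i=70 'b': node 13→14  ** P3@[65:70],P7@[67:70]
i=71 'd': node 14→9 (via fail)  ** P2@[69:71]
i=72 'a': node 9→4 (via fail)
i=73 'd': node 4→10
i=74 'a': node 10→11
i=75 'b': node 11→12  ** P5@[74:75]
i=76 'b': node 12→13
i=77 'b': node 13→14  ** P3@[72:77],P7@[74:77]
i=78 'a': node 14→4 (via fail)

Matches: [[13,0],[18,6],[22,5],[23,1],[27,5],[29,7],[31,5],[33,7],[34,2],[35,6],[37,5],[42,5],[44,3],[44,7],[49,5],[51,7],[57,6],[58,6],[59,6],[60,6],[64,0],[68,5],[70,3],[70,7],[71,2],[75,5],[77,3],[77,7]]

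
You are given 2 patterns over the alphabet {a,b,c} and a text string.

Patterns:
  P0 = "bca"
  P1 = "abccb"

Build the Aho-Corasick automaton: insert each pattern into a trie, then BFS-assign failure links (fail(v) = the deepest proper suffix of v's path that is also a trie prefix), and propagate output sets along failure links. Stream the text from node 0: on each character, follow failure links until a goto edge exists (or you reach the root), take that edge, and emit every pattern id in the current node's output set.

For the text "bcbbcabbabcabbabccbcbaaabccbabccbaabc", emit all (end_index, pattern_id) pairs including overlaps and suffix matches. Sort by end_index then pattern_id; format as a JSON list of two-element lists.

Build automaton:
Trie (insert patterns):
  0='ε' goto a→4 b→1
  1='b' goto c→2
  2='bc' goto a→3
  3='bca' goto ·  [P0 ends]
  4='a' goto b→5
  5='ab' goto c→6
  6='abc' goto c→7
  7='abcc' goto b→8
  8='abccb' goto ·  [P1 ends]

Failure links (BFS by depth):
  n1('b'): parent n0 fail=0; on 'b' 0 → fail=0;  out ∅∪∅=∅
  n4('a'): parent n0 fail=0; on 'a' 0 → fail=0;  out ∅∪∅=∅
  n2('bc'): parent n1 fail=0; on 'c' 0 → fail=0;  out ∅∪∅=∅
  n5('ab'): parent n4 fail=0; on 'b' 0 → fail=1;  out ∅∪∅=∅
  n3('bca'): parent n2 fail=0; on 'a' 0 → fail=4;  out {0}∪∅={0}
  n6('abc'): parent n5 fail=1; on 'c' 1 → fail=2;  out ∅∪∅=∅
  n7('abcc'): parent n6 fail=2; on 'c' 2→0 → fail=0;  out ∅∪∅=∅
  n8('abccb'): parent n7 fail=0; on 'b' 0 → fail=1;  out {1}∪∅={1}

Text stream:
[0] read 'b'  n0⇒n1
[1] read 'c'  n1⇒n2
[2] read 'b'  n2⇒n1 (fail-walked)
[3] read 'b'  n1⇒n1 (fail-walked)
[4] read 'c'  n1⇒n2
[5] read 'a'  n2⇒n3  emit P0@[3:5]
[6] read 'b'  n3⇒n5 (fail-walked)
[7] read 'b'  n5⇒n1 (fail-walked)
[8] read 'a'  n1⇒n4 (fail-walked)
[9] read 'b'  n4⇒n5
[10] read 'c'  n5⇒n6
[11] read 'a'  n6⇒n3 (fail-walked)  emit P0@[9:11]
[12] read 'b'  n3⇒n5 (fail-walked)
[13] read 'b'  n5⇒n1 (fail-walked)
[14] read 'a'  n1⇒n4 (fail-walked)
[15] read 'b'  n4⇒n5
[16] read 'c'  n5⇒n6
[17] read 'c'  n6⇒n7
[18] read 'b'  n7⇒n8  emit P1@[14:18]
[19] read 'c'  n8⇒n2 (fail-walked)
[20] read 'b'  n2⇒n1 (fail-walked)
[21] read 'a'  n1⇒n4 (fail-walked)
[22] read 'a'  n4⇒n4 (fail-walked)
[23] read 'a'  n4⇒n4 (fail-walked)
[24] read 'b'  n4⇒n5
[25] read 'c'  n5⇒n6
[26] read 'c'  n6⇒n7
[27] read 'b'  n7⇒n8  emit P1@[23:27]
[28] read 'a'  n8⇒n4 (fail-walked)
[29] read 'b'  n4⇒n5
[30] read 'c'  n5⇒n6
[31] read 'c'  n6⇒n7
[32] read 'b'  n7⇒n8  emit P1@[28:32]
[33] read 'a'  n8⇒n4 (fail-walked)
[34] read 'a'  n4⇒n4 (fail-walked)
[35] read 'b'  n4⇒n5
[36] read 'c'  n5⇒n6

Result: [[5,0],[11,0],[18,1],[27,1],[32,1]]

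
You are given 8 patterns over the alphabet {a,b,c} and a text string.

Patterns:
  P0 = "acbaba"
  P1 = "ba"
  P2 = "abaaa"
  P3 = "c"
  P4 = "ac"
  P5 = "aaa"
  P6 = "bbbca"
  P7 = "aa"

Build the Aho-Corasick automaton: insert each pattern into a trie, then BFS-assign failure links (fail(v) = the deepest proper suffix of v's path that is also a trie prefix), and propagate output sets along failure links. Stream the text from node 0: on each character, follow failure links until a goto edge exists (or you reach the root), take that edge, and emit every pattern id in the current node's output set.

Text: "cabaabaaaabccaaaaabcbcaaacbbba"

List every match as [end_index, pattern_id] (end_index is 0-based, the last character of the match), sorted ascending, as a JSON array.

Build automaton:
Trie (insert patterns):
  n0 'ε': a→1 b→7 c→13
  n1 'a': a→14 b→9 c→2
  n2 'ac': b→3  [P4 ends]
  n3 'acb': a→4
  n4 'acba': b→5
  n5 'acbab': a→6
  n6 'acbaba': ·  [P0 ends]
  n7 'b': a→8 b→16
  n8 'ba': ·  [P1 ends]
  n9 'ab': a→10
  n10 'aba': a→11
  n11 'abaa': a→12
  n12 'abaaa': ·  [P2 ends]
  n13 'c': ·  [P3 ends]
  n14 'aa': a→15  [P7 ends]
  n15 'aaa': ·  [P5 ends]
  n16 'bb': b→17
  n17 'bbb': c→18
  n18 'bbbc': a→19
  n19 'bbbca': ·  [P6 ends]

BFS fail/out derivation:
  fail(1) 'a': from fail(0)=0 chase 'a': 0 ⇒ 0;  out=∅∪out(0)=∅
  fail(7) 'b': from fail(0)=0 chase 'b': 0 ⇒ 0;  out=∅∪out(0)=∅
  fail(13) 'c': from fail(0)=0 chase 'c': 0 ⇒ 0;  out={3}∪out(0)={3}
  fail(2) 'ac': from fail(1)=0 chase 'c': 0 ⇒ 13;  out={4}∪out(13)={3,4}
  fail(8) 'ba': from fail(7)=0 chase 'a': 0 ⇒ 1;  out={1}∪out(1)={1}
  fail(9) 'ab': from fail(1)=0 chase 'b': 0 ⇒ 7;  out=∅∪out(7)=∅
  fail(14) 'aa': from fail(1)=0 chase 'a': 0 ⇒ 1;  out={7}∪out(1)={7}
  fail(16) 'bb': from fail(7)=0 chase 'b': 0 ⇒ 7;  out=∅∪out(7)=∅
  fail(3) 'acb': from fail(2)=13 chase 'b': 13→0 ⇒ 7;  out=∅∪out(7)=∅
  fail(10) 'aba': from fail(9)=7 chase 'a': 7 ⇒ 8;  out=∅∪out(8)={1}
  fail(15) 'aaa': from fail(14)=1 chase 'a': 1 ⇒ 14;  out={5}∪out(14)={5,7}
  fail(17) 'bbb': from fail(16)=7 chase 'b': 7 ⇒ 16;  out=∅∪out(16)=∅
  fail(4) 'acba': from fail(3)=7 chase 'a': 7 ⇒ 8;  out=∅∪out(8)={1}
  fail(11) 'abaa': from fail(10)=8 chase 'a': 8→1 ⇒ 14;  out=∅∪out(14)={7}
  fail(18) 'bbbc': from fail(17)=16 chase 'c': 16→7→0 ⇒ 13;  out=∅∪out(13)={3}
  fail(5) 'acbab': from fail(4)=8 chase 'b': 8→1 ⇒ 9;  out=∅∪out(9)=∅
  fail(12) 'abaaa': from fail(11)=14 chase 'a': 14 ⇒ 15;  out={2}∪out(15)={2,5,7}
  fail(19) 'bbbca': from fail(18)=13 chase 'a': 13→0 ⇒ 1;  out={6}∪out(1)={6}
  fail(6) 'acbaba': from fail(5)=9 chase 'a': 9 ⇒ 10;  out={0}∪out(10)={0,1}

Scan:
i=0 'c': node 0→13  emit P3@[0:0]
i=1 'a': node 13→1 (via fail)
i=2 'b': node 1→9
i=3 'a': node 9→10  emit P1@[2:3]
i=4 'a': node 10→11  emit P7@[3:4]
i=5 'b': node 11→9 (via fail)
i=6 'a': node 9→10  emit P1@[5:6]
i=7 'a': node 10→11  emit P7@[6:7]
i=8 'a': node 11→12  emit P2@[4:8],P5@[6:8],P7@[7:8]
i=9 'a': node 12→15 (via fail)  emit P5@[7:9],P7@[8:9]
i=10 'b': node 15→9 (via fail)
i=11 'c': node 9→13 (via fail)  emit P3@[11:11]
i=12 'c': node 13→13 (via fail)  emit P3@[12:12]
i=13 'a': node 13→1 (via fail)
i=14 'a': node 1→14  emit P7@[13:14]
i=15 'a': node 14→15  emit P5@[13:15],P7@[14:15]
i=16 'a': node 15→15 (via fail)  emit P5@[14:16],P7@[15:16]
i=17 'a': node 15→15 (via fail)  emit P5@[15:17],P7@[16:17]
i=18 'b': node 15→9 (via fail)
i=19 'c': node 9→13 (via fail)  emit P3@[19:19]
i=20 'b': node 13→7 (via fail)
i=21 'c': node 7→13 (via fail)  emit P3@[21:21]
i=22 'a': node 13→1 (via fail)
i=23 'a': node 1→14  emit P7@[22:23]
i=24 'a': node 14→15  emit P5@[22:24],P7@[23:24]
i=25 'c': node 15→2 (via fail)  emit P3@[25:25],P4@[24:25]
i=26 'b': node 2→3
i=27 'b': node 3→16 (via fail)
i=28 'b': node 16→17
i=29 'a': node 17→8 (via fail)  emit P1@[28:29]

Matches: [[0,3],[3,1],[4,7],[6,1],[7,7],[8,2],[8,5],[8,7],[9,5],[9,7],[11,3],[12,3],[14,7],[15,5],[15,7],[16,5],[16,7],[17,5],[17,7],[19,3],[21,3],[23,7],[24,5],[24,7],[25,3],[25,4],[29,1]]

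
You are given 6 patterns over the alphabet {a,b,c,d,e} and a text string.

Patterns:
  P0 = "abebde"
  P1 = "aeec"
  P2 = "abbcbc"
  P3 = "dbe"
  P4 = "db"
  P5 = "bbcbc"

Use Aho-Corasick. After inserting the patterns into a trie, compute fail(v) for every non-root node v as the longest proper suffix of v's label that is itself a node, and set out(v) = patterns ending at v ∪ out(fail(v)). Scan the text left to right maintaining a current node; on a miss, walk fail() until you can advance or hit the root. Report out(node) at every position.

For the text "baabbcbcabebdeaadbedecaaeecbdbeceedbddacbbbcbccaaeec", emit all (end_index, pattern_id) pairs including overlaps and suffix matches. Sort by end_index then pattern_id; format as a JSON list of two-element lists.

Construct AC machine:
Trie nodes:
  n0 'ε': a→1 b→17 d→14
  n1 'a': b→2 e→7
  n2 'ab': b→10 e→3
  n3 'abe': b→4
  n4 'abeb': d→5
  n5 'abebd': e→6
  n6 'abebde': ·  ←P0
  n7 'ae': e→8
  n8 'aee': c→9
  n9 'aeec': ·  ←P1
  n10 'abb': c→11
  n11 'abbc': b→12
  n12 'abbcb': c→13
  n13 'abbcbc': ·  ←P2
  n14 'd': b→15
  n15 'db': e→16  ←P4
  n16 'dbe': ·  ←P3
  n17 'b': b→18
  n18 'bb': c→19
  n19 'bbc': b→20
  n20 'bbcb': c→21
  n21 'bbcbc': ·  ←P5

Failure links (BFS by depth):
  n1('a'): parent n0 fail=0; on 'a' 0 → fail=0;  out ∅∪∅=∅
  n14('d'): parent n0 fail=0; on 'd' 0 → fail=0;  out ∅∪∅=∅
  n17('b'): parent n0 fail=0; on 'b' 0 → fail=0;  out ∅∪∅=∅
  n2('ab'): parent n1 fail=0; on 'b' 0 → fail=17;  out ∅∪∅=∅
  n7('ae'): parent n1 fail=0; on 'e' 0 → fail=0;  out ∅∪∅=∅
  n15('db'): parent n14 fail=0; on 'b' 0 → fail=17;  out {4}∪∅={4}
  n18('bb'): parent n17 fail=0; on 'b' 0 → fail=17;  out ∅∪∅=∅
  n3('abe'): parent n2 fail=17; on 'e' 17→0 → fail=0;  out ∅∪∅=∅
  n8('aee'): parent n7 fail=0; on 'e' 0 → fail=0;  out ∅∪∅=∅
  n10('abb'): parent n2 fail=17; on 'b' 17 → fail=18;  out ∅∪∅=∅
  n16('dbe'): parent n15 fail=17; on 'e' 17→0 → fail=0;  out {3}∪∅={3}
  n19('bbc'): parent n18 fail=17; on 'c' 17→0 → fail=0;  out ∅∪∅=∅
  n4('abeb'): parent n3 fail=0; on 'b' 0 → fail=17;  out ∅∪∅=∅
  n9('aeec'): parent n8 fail=0; on 'c' 0 → fail=0;  out {1}∪∅={1}
  n11('abbc'): parent n10 fail=18; on 'c' 18 → fail=19;  out ∅∪∅=∅
  n20('bbcb'): parent n19 fail=0; on 'b' 0 → fail=17;  out ∅∪∅=∅
  n5('abebd'): parent n4 fail=17; on 'd' 17→0 → fail=14;  out ∅∪∅=∅
  n12('abbcb'): parent n11 fail=19; on 'b' 19 → fail=20;  out ∅∪∅=∅
  n21('bbcbc'): parent n20 fail=17; on 'c' 17→0 → fail=0;  out {5}∪∅={5}
  n6('abebde'): parent n5 fail=14; on 'e' 14→0 → fail=0;  out {0}∪∅={0}
  n13('abbcbc'): parent n12 fail=20; on 'c' 20 → fail=21;  out {2}∪{5}={2,5}

Scan:
i=0 'b': node 0→17
i=1 'a': node 17→1 (fail-walked)
i=2 'a': node 1→1 (fail-walked)
i=3 'b': node 1→2
i=4 'b': node 2→10
i=5 'c': node 10→11
i=6 'b': node 11→12
i=7 'c': node 12→13  → match P2@[2:7],P5@[3:7]
i=8 'a': node 13→1 (fail-walked)
i=9 'b': node 1→2
i=10 'e': node 2→3
i=11 'b': node 3→4
i=12 'd': node 4→5
i=13 'e': node 5→6  → match P0@[8:13]
i=14 'a': node 6→1 (fail-walked)
i=15 'a': node 1→1 (fail-walked)
i=16 'd': node 1→14 (fail-walked)
i=17 'b': node 14→15  → match P4@[16:17]
i=18 'e': node 15→16  → match P3@[16:18]
i=19 'd': node 16→14 (fail-walked)
i=20 'e': node 14→0 (fail-walked)
i=21 'c': node 0→0
i=22 'a': node 0→1
i=23 'a': node 1→1 (fail-walked)
i=24 'e': node 1→7
i=25 'e': node 7→8
i=26 'c': node 8→9  → match P1@[23:26]
i=27 'b': node 9→17 (fail-walked)
i=28 'd': node 17→14 (fail-walked)
i=29 'b': node 14→15  → match P4@[28:29]
i=30 'e': node 15→16  → match P3@[28:30]
i=31 'c': node 16→0 (fail-walked)
i=32 'e': node 0→0
i=33 'e': node 0→0
i=34 'd': node 0→14
i=35 'b': node 14→15  → match P4@[34:35]
i=36 'd': node 15→14 (fail-walked)
i=37 'd': node 14→14 (fail-walked)
i=38 'a': node 14→1 (fail-walked)
i=39 'c': node 1→0 (fail-walked)
i=40 'b': node 0→17
i=41 'b': node 17→18
i=42 'b': node 18→18 (fail-walked)
i=43 'c': node 18→19
i=44 'b': node 19→20
i=45 'c': node 20→21  → match P5@[41:45]
i=46 'c': node 21→0 (fail-walked)
i=47 'a': node 0→1
i=48 'a': node 1→1 (fail-walked)
i=49 'e': node 1→7
i=50 'e': node 7→8
i=51 'c': node 8→9  → match P1@[48:51]

All matches (sorted): [[7,2],[7,5],[13,0],[17,4],[18,3],[26,1],[29,4],[30,3],[35,4],[45,5],[51,1]]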